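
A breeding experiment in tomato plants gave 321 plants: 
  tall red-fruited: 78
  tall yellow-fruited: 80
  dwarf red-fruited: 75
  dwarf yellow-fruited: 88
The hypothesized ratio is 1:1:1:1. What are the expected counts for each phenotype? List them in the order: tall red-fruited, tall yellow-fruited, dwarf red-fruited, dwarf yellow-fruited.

The 1:1:1:1 ratio has 4 parts, so with N = 321 the expected counts are:
  tall red-fruited: 321 × 1/4 = 80.25
  tall yellow-fruited: 321 × 1/4 = 80.25
  dwarf red-fruited: 321 × 1/4 = 80.25
  dwarf yellow-fruited: 321 × 1/4 = 80.25

80.25, 80.25, 80.25, 80.25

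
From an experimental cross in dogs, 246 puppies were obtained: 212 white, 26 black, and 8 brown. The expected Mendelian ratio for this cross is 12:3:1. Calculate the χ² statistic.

Expected counts for N = 246 under a 12:3:1 ratio (total parts = 16):
  white: 246 × 12/16 = 184.5
  black: 246 × 3/16 = 46.125
  brown: 246 × 1/16 = 15.375
χ² = Σ (O − E)² / E
  white: (212 − 184.5)² / 184.5 = 4.0989
  black: (26 − 46.125)² / 46.125 = 8.7808
  brown: (8 − 15.375)² / 15.375 = 3.5376
χ² = 4.0989 + 8.7808 + 3.5376 = 16.4173 ≈ 16.417

16.417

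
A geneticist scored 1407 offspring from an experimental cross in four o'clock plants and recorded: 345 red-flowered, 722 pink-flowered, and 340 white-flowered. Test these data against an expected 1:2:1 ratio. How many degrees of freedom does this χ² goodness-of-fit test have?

A goodness-of-fit test with 3 phenotype classes has df = 3 − 1 = 2.

2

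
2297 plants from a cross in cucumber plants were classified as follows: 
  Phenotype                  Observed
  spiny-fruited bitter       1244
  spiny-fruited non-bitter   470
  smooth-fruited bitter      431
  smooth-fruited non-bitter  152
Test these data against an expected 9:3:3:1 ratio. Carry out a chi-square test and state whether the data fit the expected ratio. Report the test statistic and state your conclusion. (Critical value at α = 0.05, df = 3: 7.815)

Expected counts for N = 2297 under a 9:3:3:1 ratio (total parts = 16):
  spiny-fruited bitter: 2297 × 9/16 = 1292.0625
  spiny-fruited non-bitter: 2297 × 3/16 = 430.6875
  smooth-fruited bitter: 2297 × 3/16 = 430.6875
  smooth-fruited non-bitter: 2297 × 1/16 = 143.5625
χ² = Σ (O − E)² / E
  spiny-fruited bitter: (1244 − 1292.0625)² / 1292.0625 = 1.7878
  spiny-fruited non-bitter: (470 − 430.6875)² / 430.6875 = 3.5884
  smooth-fruited bitter: (431 − 430.6875)² / 430.6875 = 0.0002
  smooth-fruited non-bitter: (152 − 143.5625)² / 143.5625 = 0.4959
χ² = 1.7878 + 3.5884 + 0.0002 + 0.4959 = 5.8723 ≈ 5.872
Degrees of freedom = 4 − 1 = 3; critical value at α = 0.05 is 7.815.
Since 5.872 < 7.815, we fail to reject the null hypothesis — the data are consistent with the 9:3:3:1 ratio.

5.872; consistent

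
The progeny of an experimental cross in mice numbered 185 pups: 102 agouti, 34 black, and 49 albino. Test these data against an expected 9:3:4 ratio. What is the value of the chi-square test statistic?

0.218

Expected counts for N = 185 under a 9:3:4 ratio (total parts = 16):
  agouti: 185 × 9/16 = 104.0625
  black: 185 × 3/16 = 34.6875
  albino: 185 × 4/16 = 46.25
χ² = Σ (O − E)² / E
  agouti: (102 − 104.0625)² / 104.0625 = 0.0409
  black: (34 − 34.6875)² / 34.6875 = 0.0136
  albino: (49 − 46.25)² / 46.25 = 0.1635
χ² = 0.0409 + 0.0136 + 0.1635 = 0.218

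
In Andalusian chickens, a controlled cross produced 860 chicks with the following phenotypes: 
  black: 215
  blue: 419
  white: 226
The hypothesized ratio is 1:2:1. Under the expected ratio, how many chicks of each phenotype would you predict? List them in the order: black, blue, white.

Expected counts for N = 860 under a 1:2:1 ratio (total parts = 4):
  black: 860 × 1/4 = 215
  blue: 860 × 2/4 = 430
  white: 860 × 1/4 = 215

215, 430, 215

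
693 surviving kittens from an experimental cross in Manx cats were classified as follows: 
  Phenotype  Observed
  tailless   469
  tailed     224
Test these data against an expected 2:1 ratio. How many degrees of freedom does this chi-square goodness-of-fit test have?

A goodness-of-fit test with 2 phenotype classes has df = 2 − 1 = 1.

1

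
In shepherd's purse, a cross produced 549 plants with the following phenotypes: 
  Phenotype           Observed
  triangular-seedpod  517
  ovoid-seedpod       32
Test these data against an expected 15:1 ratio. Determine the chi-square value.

0.166

Expected counts for N = 549 under a 15:1 ratio (total parts = 16):
  triangular-seedpod: 549 × 15/16 = 514.6875
  ovoid-seedpod: 549 × 1/16 = 34.3125
χ² = Σ (O − E)² / E
  triangular-seedpod: (517 − 514.6875)² / 514.6875 = 0.0104
  ovoid-seedpod: (32 − 34.3125)² / 34.3125 = 0.1559
χ² = 0.0104 + 0.1559 = 0.1663 ≈ 0.166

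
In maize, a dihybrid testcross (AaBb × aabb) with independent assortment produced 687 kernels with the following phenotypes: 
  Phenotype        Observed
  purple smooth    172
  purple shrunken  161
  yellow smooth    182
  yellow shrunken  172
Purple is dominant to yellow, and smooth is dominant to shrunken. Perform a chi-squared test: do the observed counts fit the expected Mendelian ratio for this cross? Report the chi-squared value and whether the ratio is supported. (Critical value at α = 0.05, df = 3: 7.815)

A dihybrid testcross with independent assortment gives a 1:1:1:1 ratio.
Total ratio parts = 4. Expected numbers out of 687:
  purple smooth: 687 × 1/4 = 171.75
  purple shrunken: 687 × 1/4 = 171.75
  yellow smooth: 687 × 1/4 = 171.75
  yellow shrunken: 687 × 1/4 = 171.75
χ² = Σ (O − E)² / E
  purple smooth: (172 − 171.75)² / 171.75 = 0.0004
  purple shrunken: (161 − 171.75)² / 171.75 = 0.6729
  yellow smooth: (182 − 171.75)² / 171.75 = 0.6117
  yellow shrunken: (172 − 171.75)² / 171.75 = 0.0004
χ² = 0.0004 + 0.6729 + 0.6117 + 0.0004 = 1.2854 ≈ 1.285
Degrees of freedom = 4 − 1 = 3; critical value at α = 0.05 is 7.815.
Since 1.285 < 7.815, we fail to reject the null hypothesis — the data are consistent with the 1:1:1:1 ratio.

1.285; consistent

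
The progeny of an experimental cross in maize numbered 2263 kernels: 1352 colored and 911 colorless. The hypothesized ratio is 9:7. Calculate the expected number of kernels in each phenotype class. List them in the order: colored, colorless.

1272.9375, 990.0625

Expected counts for N = 2263 under a 9:7 ratio (total parts = 16):
  colored: 2263 × 9/16 = 1272.9375
  colorless: 2263 × 7/16 = 990.0625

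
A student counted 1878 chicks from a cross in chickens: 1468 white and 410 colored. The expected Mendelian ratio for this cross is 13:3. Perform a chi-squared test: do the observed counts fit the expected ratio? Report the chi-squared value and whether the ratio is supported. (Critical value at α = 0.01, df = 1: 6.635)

11.707; not consistent

Under the 13:3 hypothesis (Σ ratio = 16, N = 1878):
  white: 1878 × 13/16 = 1525.875
  colored: 1878 × 3/16 = 352.125
χ² = Σ (O − E)² / E
  white: (1468 − 1525.875)² / 1525.875 = 2.1951
  colored: (410 − 352.125)² / 352.125 = 9.5123
χ² = 2.1951 + 9.5123 = 11.7074 ≈ 11.707
Degrees of freedom = 2 − 1 = 1; critical value at α = 0.01 is 6.635.
Since 11.707 > 6.635, we reject the null hypothesis — the data do not fit the 13:3 ratio.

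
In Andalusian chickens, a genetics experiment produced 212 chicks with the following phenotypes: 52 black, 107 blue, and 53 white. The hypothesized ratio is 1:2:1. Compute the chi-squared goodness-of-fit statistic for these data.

Under the 1:2:1 hypothesis (Σ ratio = 4, N = 212):
  black: 212 × 1/4 = 53
  blue: 212 × 2/4 = 106
  white: 212 × 1/4 = 53
χ² = Σ (O − E)² / E
  black: (52 − 53)² / 53 = 0.0189
  blue: (107 − 106)² / 106 = 0.0094
  white: (53 − 53)² / 53 = 0.0000
χ² = 0.0189 + 0.0094 + 0.0000 = 0.0283 ≈ 0.028

0.028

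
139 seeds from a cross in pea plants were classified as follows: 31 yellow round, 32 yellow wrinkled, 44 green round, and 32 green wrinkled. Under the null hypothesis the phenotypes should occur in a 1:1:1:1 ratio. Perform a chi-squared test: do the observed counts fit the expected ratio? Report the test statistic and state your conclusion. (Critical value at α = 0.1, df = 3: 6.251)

Expected counts for N = 139 under a 1:1:1:1 ratio (total parts = 4):
  yellow round: 139 × 1/4 = 34.75
  yellow wrinkled: 139 × 1/4 = 34.75
  green round: 139 × 1/4 = 34.75
  green wrinkled: 139 × 1/4 = 34.75
χ² = Σ (O − E)² / E
  yellow round: (31 − 34.75)² / 34.75 = 0.4047
  yellow wrinkled: (32 − 34.75)² / 34.75 = 0.2176
  green round: (44 − 34.75)² / 34.75 = 2.4622
  green wrinkled: (32 − 34.75)² / 34.75 = 0.2176
χ² = 0.4047 + 0.2176 + 2.4622 + 0.2176 = 3.3021 ≈ 3.302
Degrees of freedom = 4 − 1 = 3; critical value at α = 0.1 is 6.251.
Since 3.302 < 6.251, we fail to reject the null hypothesis — the data are consistent with the 1:1:1:1 ratio.

3.302; consistent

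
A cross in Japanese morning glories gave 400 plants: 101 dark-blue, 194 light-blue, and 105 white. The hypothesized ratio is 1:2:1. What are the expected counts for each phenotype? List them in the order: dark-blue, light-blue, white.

100, 200, 100

Total ratio parts = 4. Expected numbers out of 400:
  dark-blue: 400 × 1/4 = 100
  light-blue: 400 × 2/4 = 200
  white: 400 × 1/4 = 100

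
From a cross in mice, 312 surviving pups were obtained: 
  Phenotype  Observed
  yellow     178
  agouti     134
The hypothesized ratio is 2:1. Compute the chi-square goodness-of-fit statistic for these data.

12.981

The 2:1 ratio has 3 parts, so with N = 312 the expected counts are:
  yellow: 312 × 2/3 = 208
  agouti: 312 × 1/3 = 104
χ² = Σ (O − E)² / E
  yellow: (178 − 208)² / 208 = 4.3269
  agouti: (134 − 104)² / 104 = 8.6538
χ² = 4.3269 + 8.6538 = 12.9807 ≈ 12.981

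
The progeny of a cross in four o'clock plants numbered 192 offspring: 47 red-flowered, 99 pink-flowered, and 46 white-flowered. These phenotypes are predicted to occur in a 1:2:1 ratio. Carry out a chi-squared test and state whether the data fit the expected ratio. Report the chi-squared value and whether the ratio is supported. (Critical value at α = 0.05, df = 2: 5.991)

0.198; consistent

Under the 1:2:1 hypothesis (Σ ratio = 4, N = 192):
  red-flowered: 192 × 1/4 = 48
  pink-flowered: 192 × 2/4 = 96
  white-flowered: 192 × 1/4 = 48
χ² = Σ (O − E)² / E
  red-flowered: (47 − 48)² / 48 = 0.0208
  pink-flowered: (99 − 96)² / 96 = 0.0938
  white-flowered: (46 − 48)² / 48 = 0.0833
χ² = 0.0208 + 0.0938 + 0.0833 = 0.1979 ≈ 0.198
Degrees of freedom = 3 − 1 = 2; critical value at α = 0.05 is 5.991.
Since 0.198 < 5.991, we fail to reject the null hypothesis — the data are consistent with the 1:2:1 ratio.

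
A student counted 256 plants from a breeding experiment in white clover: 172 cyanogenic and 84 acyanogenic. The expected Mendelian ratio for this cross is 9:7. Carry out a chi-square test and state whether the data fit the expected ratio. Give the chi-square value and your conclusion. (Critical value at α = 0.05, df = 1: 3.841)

12.444; not consistent

Expected counts for N = 256 under a 9:7 ratio (total parts = 16):
  cyanogenic: 256 × 9/16 = 144
  acyanogenic: 256 × 7/16 = 112
χ² = Σ (O − E)² / E
  cyanogenic: (172 − 144)² / 144 = 5.4444
  acyanogenic: (84 − 112)² / 112 = 7.0000
χ² = 5.4444 + 7.0000 = 12.4444 ≈ 12.444
Degrees of freedom = 2 − 1 = 1; critical value at α = 0.05 is 3.841.
Since 12.444 > 3.841, we reject the null hypothesis — the data do not fit the 9:7 ratio.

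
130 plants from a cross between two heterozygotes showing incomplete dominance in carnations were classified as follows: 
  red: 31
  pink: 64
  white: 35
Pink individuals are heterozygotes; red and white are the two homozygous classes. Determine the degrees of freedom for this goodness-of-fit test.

2

With incomplete dominance, a heterozygote × heterozygote cross gives a 1:2:1 phenotypic ratio.
A goodness-of-fit test with 3 phenotype classes has df = 3 − 1 = 2.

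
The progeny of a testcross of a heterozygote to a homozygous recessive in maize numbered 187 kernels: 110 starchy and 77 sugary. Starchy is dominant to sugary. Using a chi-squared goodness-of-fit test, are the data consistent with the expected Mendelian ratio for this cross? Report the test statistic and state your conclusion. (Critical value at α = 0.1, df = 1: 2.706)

5.824; not consistent

A testcross of a heterozygote (Aa × aa) gives a 1:1 phenotypic ratio.
Total ratio parts = 2. Expected numbers out of 187:
  starchy: 187 × 1/2 = 93.5
  sugary: 187 × 1/2 = 93.5
χ² = Σ (O − E)² / E
  starchy: (110 − 93.5)² / 93.5 = 2.9118
  sugary: (77 − 93.5)² / 93.5 = 2.9118
χ² = 2.9118 + 2.9118 = 5.8236 ≈ 5.824
Degrees of freedom = 2 − 1 = 1; critical value at α = 0.1 is 2.706.
Since 5.824 > 2.706, we reject the null hypothesis — the data do not fit the 1:1 ratio.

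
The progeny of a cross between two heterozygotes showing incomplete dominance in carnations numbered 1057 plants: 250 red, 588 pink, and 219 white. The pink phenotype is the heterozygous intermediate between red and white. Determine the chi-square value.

15.216

With incomplete dominance, a heterozygote × heterozygote cross gives a 1:2:1 phenotypic ratio.
Total ratio parts = 4. Expected numbers out of 1057:
  red: 1057 × 1/4 = 264.25
  pink: 1057 × 2/4 = 528.5
  white: 1057 × 1/4 = 264.25
χ² = Σ (O − E)² / E
  red: (250 − 264.25)² / 264.25 = 0.7684
  pink: (588 − 528.5)² / 528.5 = 6.6987
  white: (219 − 264.25)² / 264.25 = 7.7486
χ² = 0.7684 + 6.6987 + 7.7486 = 15.2157 ≈ 15.216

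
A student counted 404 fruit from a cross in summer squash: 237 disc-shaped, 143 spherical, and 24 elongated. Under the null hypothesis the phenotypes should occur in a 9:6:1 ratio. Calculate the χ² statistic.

Under the 9:6:1 hypothesis (Σ ratio = 16, N = 404):
  disc-shaped: 404 × 9/16 = 227.25
  spherical: 404 × 6/16 = 151.5
  elongated: 404 × 1/16 = 25.25
χ² = Σ (O − E)² / E
  disc-shaped: (237 − 227.25)² / 227.25 = 0.4183
  spherical: (143 − 151.5)² / 151.5 = 0.4769
  elongated: (24 − 25.25)² / 25.25 = 0.0619
χ² = 0.4183 + 0.4769 + 0.0619 = 0.9571 ≈ 0.957

0.957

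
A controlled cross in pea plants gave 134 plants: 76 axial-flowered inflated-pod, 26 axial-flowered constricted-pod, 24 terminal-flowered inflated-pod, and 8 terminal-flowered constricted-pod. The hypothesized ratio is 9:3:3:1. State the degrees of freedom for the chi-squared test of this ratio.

A goodness-of-fit test with 4 phenotype classes has df = 4 − 1 = 3.

3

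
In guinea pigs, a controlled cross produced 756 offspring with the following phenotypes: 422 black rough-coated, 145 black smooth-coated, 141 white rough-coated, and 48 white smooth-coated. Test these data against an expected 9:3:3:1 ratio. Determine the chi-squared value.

Total ratio parts = 16. Expected numbers out of 756:
  black rough-coated: 756 × 9/16 = 425.25
  black smooth-coated: 756 × 3/16 = 141.75
  white rough-coated: 756 × 3/16 = 141.75
  white smooth-coated: 756 × 1/16 = 47.25
χ² = Σ (O − E)² / E
  black rough-coated: (422 − 425.25)² / 425.25 = 0.0248
  black smooth-coated: (145 − 141.75)² / 141.75 = 0.0745
  white rough-coated: (141 − 141.75)² / 141.75 = 0.0040
  white smooth-coated: (48 − 47.25)² / 47.25 = 0.0119
χ² = 0.0248 + 0.0745 + 0.0040 + 0.0119 = 0.1152 ≈ 0.115

0.115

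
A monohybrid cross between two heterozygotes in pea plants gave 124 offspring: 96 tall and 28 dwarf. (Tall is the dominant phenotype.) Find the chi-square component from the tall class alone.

For a monohybrid cross between heterozygotes with complete dominance, the expected phenotypic ratio is 3:1.
Total ratio parts = 4. Expected numbers out of 124:
  tall: 124 × 3/4 = 93
  dwarf: 124 × 1/4 = 31
Contribution of tall: (96 − 93)² / 93 = 0.0968

0.097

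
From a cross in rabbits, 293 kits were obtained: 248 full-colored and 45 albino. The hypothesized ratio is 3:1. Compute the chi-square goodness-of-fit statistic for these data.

The 3:1 ratio has 4 parts, so with N = 293 the expected counts are:
  full-colored: 293 × 3/4 = 219.75
  albino: 293 × 1/4 = 73.25
χ² = Σ (O − E)² / E
  full-colored: (248 − 219.75)² / 219.75 = 3.6317
  albino: (45 − 73.25)² / 73.25 = 10.8951
χ² = 3.6317 + 10.8951 = 14.5268 ≈ 14.527

14.527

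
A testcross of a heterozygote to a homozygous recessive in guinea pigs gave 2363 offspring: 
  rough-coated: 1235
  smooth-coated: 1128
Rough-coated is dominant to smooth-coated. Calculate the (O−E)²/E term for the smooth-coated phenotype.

A testcross of a heterozygote (Aa × aa) gives a 1:1 phenotypic ratio.
Total ratio parts = 2. Expected numbers out of 2363:
  rough-coated: 2363 × 1/2 = 1181.5
  smooth-coated: 2363 × 1/2 = 1181.5
Contribution of smooth-coated: (1128 − 1181.5)² / 1181.5 = 2.4226

2.423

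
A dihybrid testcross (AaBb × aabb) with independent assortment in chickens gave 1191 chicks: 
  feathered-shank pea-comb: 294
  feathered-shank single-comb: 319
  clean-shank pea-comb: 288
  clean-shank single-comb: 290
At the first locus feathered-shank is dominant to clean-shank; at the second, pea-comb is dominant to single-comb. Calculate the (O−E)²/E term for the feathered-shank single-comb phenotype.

A dihybrid testcross with independent assortment gives a 1:1:1:1 ratio.
The 1:1:1:1 ratio has 4 parts, so with N = 1191 the expected counts are:
  feathered-shank pea-comb: 1191 × 1/4 = 297.75
  feathered-shank single-comb: 1191 × 1/4 = 297.75
  clean-shank pea-comb: 1191 × 1/4 = 297.75
  clean-shank single-comb: 1191 × 1/4 = 297.75
Contribution of feathered-shank single-comb: (319 − 297.75)² / 297.75 = 1.5166

1.517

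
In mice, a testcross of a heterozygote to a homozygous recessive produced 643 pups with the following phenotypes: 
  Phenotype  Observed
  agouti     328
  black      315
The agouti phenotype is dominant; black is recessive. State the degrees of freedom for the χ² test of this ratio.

A testcross of a heterozygote (Aa × aa) gives a 1:1 phenotypic ratio.
A goodness-of-fit test with 2 phenotype classes has df = 2 − 1 = 1.

1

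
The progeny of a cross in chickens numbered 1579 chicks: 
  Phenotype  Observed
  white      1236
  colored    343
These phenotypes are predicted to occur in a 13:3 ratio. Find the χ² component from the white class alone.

1.717

Under the 13:3 hypothesis (Σ ratio = 16, N = 1579):
  white: 1579 × 13/16 = 1282.9375
  colored: 1579 × 3/16 = 296.0625
Contribution of white: (1236 − 1282.9375)² / 1282.9375 = 1.7173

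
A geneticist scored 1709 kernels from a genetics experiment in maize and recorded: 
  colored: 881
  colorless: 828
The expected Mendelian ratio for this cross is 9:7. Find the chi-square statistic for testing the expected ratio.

15.336

The 9:7 ratio has 16 parts, so with N = 1709 the expected counts are:
  colored: 1709 × 9/16 = 961.3125
  colorless: 1709 × 7/16 = 747.6875
χ² = Σ (O − E)² / E
  colored: (881 − 961.3125)² / 961.3125 = 6.7097
  colorless: (828 − 747.6875)² / 747.6875 = 8.6267
χ² = 6.7097 + 8.6267 = 15.3364 ≈ 15.336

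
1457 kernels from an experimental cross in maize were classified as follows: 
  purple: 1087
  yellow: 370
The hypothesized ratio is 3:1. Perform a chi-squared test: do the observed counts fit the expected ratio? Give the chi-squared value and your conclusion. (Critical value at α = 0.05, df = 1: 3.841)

0.121; consistent

Expected counts for N = 1457 under a 3:1 ratio (total parts = 4):
  purple: 1457 × 3/4 = 1092.75
  yellow: 1457 × 1/4 = 364.25
χ² = Σ (O − E)² / E
  purple: (1087 − 1092.75)² / 1092.75 = 0.0303
  yellow: (370 − 364.25)² / 364.25 = 0.0908
χ² = 0.0303 + 0.0908 = 0.1211 ≈ 0.121
Degrees of freedom = 2 − 1 = 1; critical value at α = 0.05 is 3.841.
Since 0.121 < 3.841, we fail to reject the null hypothesis — the data are consistent with the 3:1 ratio.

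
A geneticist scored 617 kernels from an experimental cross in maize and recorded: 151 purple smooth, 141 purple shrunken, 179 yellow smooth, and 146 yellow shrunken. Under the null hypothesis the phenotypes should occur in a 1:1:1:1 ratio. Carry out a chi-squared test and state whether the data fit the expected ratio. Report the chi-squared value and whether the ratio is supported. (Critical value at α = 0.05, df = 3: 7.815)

5.619; consistent

The 1:1:1:1 ratio has 4 parts, so with N = 617 the expected counts are:
  purple smooth: 617 × 1/4 = 154.25
  purple shrunken: 617 × 1/4 = 154.25
  yellow smooth: 617 × 1/4 = 154.25
  yellow shrunken: 617 × 1/4 = 154.25
χ² = Σ (O − E)² / E
  purple smooth: (151 − 154.25)² / 154.25 = 0.0685
  purple shrunken: (141 − 154.25)² / 154.25 = 1.1382
  yellow smooth: (179 − 154.25)² / 154.25 = 3.9712
  yellow shrunken: (146 − 154.25)² / 154.25 = 0.4412
χ² = 0.0685 + 1.1382 + 3.9712 + 0.4412 = 5.6191 ≈ 5.619
Degrees of freedom = 4 − 1 = 3; critical value at α = 0.05 is 7.815.
Since 5.619 < 7.815, we fail to reject the null hypothesis — the data are consistent with the 1:1:1:1 ratio.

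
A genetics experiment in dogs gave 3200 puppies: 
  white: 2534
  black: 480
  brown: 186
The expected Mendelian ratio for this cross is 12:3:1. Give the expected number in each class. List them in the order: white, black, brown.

2400, 600, 200

The 12:3:1 ratio has 16 parts, so with N = 3200 the expected counts are:
  white: 3200 × 12/16 = 2400
  black: 3200 × 3/16 = 600
  brown: 3200 × 1/16 = 200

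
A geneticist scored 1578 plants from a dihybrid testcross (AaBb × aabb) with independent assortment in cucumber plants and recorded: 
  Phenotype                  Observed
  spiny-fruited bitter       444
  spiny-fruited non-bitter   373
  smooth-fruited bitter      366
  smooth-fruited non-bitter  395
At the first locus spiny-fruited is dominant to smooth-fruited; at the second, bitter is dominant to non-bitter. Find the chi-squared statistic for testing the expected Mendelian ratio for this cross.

A dihybrid testcross with independent assortment gives a 1:1:1:1 ratio.
Under the 1:1:1:1 hypothesis (Σ ratio = 4, N = 1578):
  spiny-fruited bitter: 1578 × 1/4 = 394.5
  spiny-fruited non-bitter: 1578 × 1/4 = 394.5
  smooth-fruited bitter: 1578 × 1/4 = 394.5
  smooth-fruited non-bitter: 1578 × 1/4 = 394.5
χ² = Σ (O − E)² / E
  spiny-fruited bitter: (444 − 394.5)² / 394.5 = 6.2110
  spiny-fruited non-bitter: (373 − 394.5)² / 394.5 = 1.1717
  smooth-fruited bitter: (366 − 394.5)² / 394.5 = 2.0589
  smooth-fruited non-bitter: (395 − 394.5)² / 394.5 = 0.0006
χ² = 6.2110 + 1.1717 + 2.0589 + 0.0006 = 9.4422 ≈ 9.442

9.442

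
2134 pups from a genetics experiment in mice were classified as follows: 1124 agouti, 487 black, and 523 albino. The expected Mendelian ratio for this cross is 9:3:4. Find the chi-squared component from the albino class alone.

Total ratio parts = 16. Expected numbers out of 2134:
  agouti: 2134 × 9/16 = 1200.375
  black: 2134 × 3/16 = 400.125
  albino: 2134 × 4/16 = 533.5
Contribution of albino: (523 − 533.5)² / 533.5 = 0.2067

0.207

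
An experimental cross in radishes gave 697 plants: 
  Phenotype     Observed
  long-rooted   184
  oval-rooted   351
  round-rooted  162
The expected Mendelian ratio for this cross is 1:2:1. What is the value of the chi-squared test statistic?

Total ratio parts = 4. Expected numbers out of 697:
  long-rooted: 697 × 1/4 = 174.25
  oval-rooted: 697 × 2/4 = 348.5
  round-rooted: 697 × 1/4 = 174.25
χ² = Σ (O − E)² / E
  long-rooted: (184 − 174.25)² / 174.25 = 0.5456
  oval-rooted: (351 − 348.5)² / 348.5 = 0.0179
  round-rooted: (162 − 174.25)² / 174.25 = 0.8612
χ² = 0.5456 + 0.0179 + 0.8612 = 1.4247 ≈ 1.425

1.425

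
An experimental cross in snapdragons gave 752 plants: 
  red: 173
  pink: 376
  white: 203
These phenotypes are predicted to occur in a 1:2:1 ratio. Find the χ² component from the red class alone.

Expected counts for N = 752 under a 1:2:1 ratio (total parts = 4):
  red: 752 × 1/4 = 188
  pink: 752 × 2/4 = 376
  white: 752 × 1/4 = 188
Contribution of red: (173 − 188)² / 188 = 1.1968

1.197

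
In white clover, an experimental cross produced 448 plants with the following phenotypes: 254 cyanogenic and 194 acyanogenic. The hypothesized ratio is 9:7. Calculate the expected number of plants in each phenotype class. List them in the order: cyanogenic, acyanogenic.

252, 196

Total ratio parts = 16. Expected numbers out of 448:
  cyanogenic: 448 × 9/16 = 252
  acyanogenic: 448 × 7/16 = 196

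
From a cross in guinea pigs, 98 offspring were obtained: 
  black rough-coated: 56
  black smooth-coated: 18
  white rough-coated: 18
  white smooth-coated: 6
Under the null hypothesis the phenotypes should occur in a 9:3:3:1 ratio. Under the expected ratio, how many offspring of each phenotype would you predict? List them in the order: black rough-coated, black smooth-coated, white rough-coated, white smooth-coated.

55.125, 18.375, 18.375, 6.125

Expected counts for N = 98 under a 9:3:3:1 ratio (total parts = 16):
  black rough-coated: 98 × 9/16 = 55.125
  black smooth-coated: 98 × 3/16 = 18.375
  white rough-coated: 98 × 3/16 = 18.375
  white smooth-coated: 98 × 1/16 = 6.125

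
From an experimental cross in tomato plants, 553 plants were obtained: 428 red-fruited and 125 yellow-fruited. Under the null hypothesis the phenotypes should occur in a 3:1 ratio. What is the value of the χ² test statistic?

1.693

The 3:1 ratio has 4 parts, so with N = 553 the expected counts are:
  red-fruited: 553 × 3/4 = 414.75
  yellow-fruited: 553 × 1/4 = 138.25
χ² = Σ (O − E)² / E
  red-fruited: (428 − 414.75)² / 414.75 = 0.4233
  yellow-fruited: (125 − 138.25)² / 138.25 = 1.2699
χ² = 0.4233 + 1.2699 = 1.6932 ≈ 1.693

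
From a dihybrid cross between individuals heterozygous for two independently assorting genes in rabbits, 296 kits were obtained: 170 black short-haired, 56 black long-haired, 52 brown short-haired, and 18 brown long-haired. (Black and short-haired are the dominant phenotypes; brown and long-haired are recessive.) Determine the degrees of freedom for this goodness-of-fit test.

3

A dihybrid F₂ with independent assortment and complete dominance at both loci gives a 9:3:3:1 phenotypic ratio.
A goodness-of-fit test with 4 phenotype classes has df = 4 − 1 = 3.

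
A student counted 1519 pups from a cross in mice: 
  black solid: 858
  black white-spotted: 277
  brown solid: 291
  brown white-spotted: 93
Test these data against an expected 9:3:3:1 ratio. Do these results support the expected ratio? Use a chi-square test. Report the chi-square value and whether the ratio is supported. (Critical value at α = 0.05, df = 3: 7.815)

Under the 9:3:3:1 hypothesis (Σ ratio = 16, N = 1519):
  black solid: 1519 × 9/16 = 854.4375
  black white-spotted: 1519 × 3/16 = 284.8125
  brown solid: 1519 × 3/16 = 284.8125
  brown white-spotted: 1519 × 1/16 = 94.9375
χ² = Σ (O − E)² / E
  black solid: (858 − 854.4375)² / 854.4375 = 0.0149
  black white-spotted: (277 − 284.8125)² / 284.8125 = 0.2143
  brown solid: (291 − 284.8125)² / 284.8125 = 0.1344
  brown white-spotted: (93 − 94.9375)² / 94.9375 = 0.0395
χ² = 0.0149 + 0.2143 + 0.1344 + 0.0395 = 0.4031 ≈ 0.403
Degrees of freedom = 4 − 1 = 3; critical value at α = 0.05 is 7.815.
Since 0.403 < 7.815, we fail to reject the null hypothesis — the data are consistent with the 9:3:3:1 ratio.

0.403; consistent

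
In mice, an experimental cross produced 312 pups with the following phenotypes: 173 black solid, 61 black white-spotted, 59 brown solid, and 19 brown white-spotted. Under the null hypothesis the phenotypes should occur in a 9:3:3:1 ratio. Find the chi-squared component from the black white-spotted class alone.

0.107

Total ratio parts = 16. Expected numbers out of 312:
  black solid: 312 × 9/16 = 175.5
  black white-spotted: 312 × 3/16 = 58.5
  brown solid: 312 × 3/16 = 58.5
  brown white-spotted: 312 × 1/16 = 19.5
Contribution of black white-spotted: (61 − 58.5)² / 58.5 = 0.1068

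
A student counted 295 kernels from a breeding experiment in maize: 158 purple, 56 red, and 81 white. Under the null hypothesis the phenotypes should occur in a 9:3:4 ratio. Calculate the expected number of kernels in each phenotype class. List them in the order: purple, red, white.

Under the 9:3:4 hypothesis (Σ ratio = 16, N = 295):
  purple: 295 × 9/16 = 165.9375
  red: 295 × 3/16 = 55.3125
  white: 295 × 4/16 = 73.75

165.9375, 55.3125, 73.75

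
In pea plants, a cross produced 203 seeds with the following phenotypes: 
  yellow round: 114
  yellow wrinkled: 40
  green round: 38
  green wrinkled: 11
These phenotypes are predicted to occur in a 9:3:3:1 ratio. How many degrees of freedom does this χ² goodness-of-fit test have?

A goodness-of-fit test with 4 phenotype classes has df = 4 − 1 = 3.

3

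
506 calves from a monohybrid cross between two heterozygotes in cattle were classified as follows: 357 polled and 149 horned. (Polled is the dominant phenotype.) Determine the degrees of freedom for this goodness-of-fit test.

For a monohybrid cross between heterozygotes with complete dominance, the expected phenotypic ratio is 3:1.
A goodness-of-fit test with 2 phenotype classes has df = 2 − 1 = 1.

1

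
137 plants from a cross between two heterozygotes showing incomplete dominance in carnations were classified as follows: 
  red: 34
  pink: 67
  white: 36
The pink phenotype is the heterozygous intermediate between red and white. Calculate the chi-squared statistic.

0.124

With incomplete dominance, a heterozygote × heterozygote cross gives a 1:2:1 phenotypic ratio.
Under the 1:2:1 hypothesis (Σ ratio = 4, N = 137):
  red: 137 × 1/4 = 34.25
  pink: 137 × 2/4 = 68.5
  white: 137 × 1/4 = 34.25
χ² = Σ (O − E)² / E
  red: (34 − 34.25)² / 34.25 = 0.0018
  pink: (67 − 68.5)² / 68.5 = 0.0328
  white: (36 − 34.25)² / 34.25 = 0.0894
χ² = 0.0018 + 0.0328 + 0.0894 = 0.124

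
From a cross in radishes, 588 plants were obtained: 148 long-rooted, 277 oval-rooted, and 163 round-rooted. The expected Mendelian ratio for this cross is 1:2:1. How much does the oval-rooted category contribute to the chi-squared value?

Total ratio parts = 4. Expected numbers out of 588:
  long-rooted: 588 × 1/4 = 147
  oval-rooted: 588 × 2/4 = 294
  round-rooted: 588 × 1/4 = 147
Contribution of oval-rooted: (277 − 294)² / 294 = 0.9830

0.983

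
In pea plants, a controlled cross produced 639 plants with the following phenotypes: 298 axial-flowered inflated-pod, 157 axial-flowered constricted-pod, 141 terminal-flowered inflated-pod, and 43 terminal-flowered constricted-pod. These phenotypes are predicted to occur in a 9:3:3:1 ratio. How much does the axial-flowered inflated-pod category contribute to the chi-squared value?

Total ratio parts = 16. Expected numbers out of 639:
  axial-flowered inflated-pod: 639 × 9/16 = 359.4375
  axial-flowered constricted-pod: 639 × 3/16 = 119.8125
  terminal-flowered inflated-pod: 639 × 3/16 = 119.8125
  terminal-flowered constricted-pod: 639 × 1/16 = 39.9375
Contribution of axial-flowered inflated-pod: (298 − 359.4375)² / 359.4375 = 10.5013

10.501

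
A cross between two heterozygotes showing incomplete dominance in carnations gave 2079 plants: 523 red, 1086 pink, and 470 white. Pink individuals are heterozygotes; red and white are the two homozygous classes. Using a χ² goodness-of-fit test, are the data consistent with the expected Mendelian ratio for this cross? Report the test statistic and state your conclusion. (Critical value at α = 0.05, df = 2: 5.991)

With incomplete dominance, a heterozygote × heterozygote cross gives a 1:2:1 phenotypic ratio.
Expected counts for N = 2079 under a 1:2:1 ratio (total parts = 4):
  red: 2079 × 1/4 = 519.75
  pink: 2079 × 2/4 = 1039.5
  white: 2079 × 1/4 = 519.75
χ² = Σ (O − E)² / E
  red: (523 − 519.75)² / 519.75 = 0.0203
  pink: (1086 − 1039.5)² / 1039.5 = 2.0801
  white: (470 − 519.75)² / 519.75 = 4.7620
χ² = 0.0203 + 2.0801 + 4.7620 = 6.8624 ≈ 6.862
Degrees of freedom = 3 − 1 = 2; critical value at α = 0.05 is 5.991.
Since 6.862 > 5.991, we reject the null hypothesis — the data do not fit the 1:2:1 ratio.

6.862; not consistent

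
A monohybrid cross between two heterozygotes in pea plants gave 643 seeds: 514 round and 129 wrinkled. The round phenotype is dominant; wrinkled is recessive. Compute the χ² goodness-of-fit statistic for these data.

8.361

For a monohybrid cross between heterozygotes with complete dominance, the expected phenotypic ratio is 3:1.
Total ratio parts = 4. Expected numbers out of 643:
  round: 643 × 3/4 = 482.25
  wrinkled: 643 × 1/4 = 160.75
χ² = Σ (O − E)² / E
  round: (514 − 482.25)² / 482.25 = 2.0903
  wrinkled: (129 − 160.75)² / 160.75 = 6.2710
χ² = 2.0903 + 6.2710 = 8.3613 ≈ 8.361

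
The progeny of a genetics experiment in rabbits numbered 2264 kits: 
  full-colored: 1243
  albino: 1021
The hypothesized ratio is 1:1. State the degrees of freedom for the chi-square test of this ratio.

1

A goodness-of-fit test with 2 phenotype classes has df = 2 − 1 = 1.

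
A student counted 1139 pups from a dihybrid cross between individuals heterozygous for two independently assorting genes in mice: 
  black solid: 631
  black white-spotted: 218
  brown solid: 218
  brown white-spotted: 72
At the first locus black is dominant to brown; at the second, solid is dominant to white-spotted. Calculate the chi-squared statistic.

A dihybrid F₂ with independent assortment and complete dominance at both loci gives a 9:3:3:1 phenotypic ratio.
Total ratio parts = 16. Expected numbers out of 1139:
  black solid: 1139 × 9/16 = 640.6875
  black white-spotted: 1139 × 3/16 = 213.5625
  brown solid: 1139 × 3/16 = 213.5625
  brown white-spotted: 1139 × 1/16 = 71.1875
χ² = Σ (O − E)² / E
  black solid: (631 − 640.6875)² / 640.6875 = 0.1465
  black white-spotted: (218 − 213.5625)² / 213.5625 = 0.0922
  brown solid: (218 − 213.5625)² / 213.5625 = 0.0922
  brown white-spotted: (72 − 71.1875)² / 71.1875 = 0.0093
χ² = 0.1465 + 0.0922 + 0.0922 + 0.0093 = 0.3402 ≈ 0.340

0.340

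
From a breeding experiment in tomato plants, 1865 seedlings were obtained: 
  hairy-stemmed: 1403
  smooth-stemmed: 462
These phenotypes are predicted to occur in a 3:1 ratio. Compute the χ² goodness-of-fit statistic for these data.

The 3:1 ratio has 4 parts, so with N = 1865 the expected counts are:
  hairy-stemmed: 1865 × 3/4 = 1398.75
  smooth-stemmed: 1865 × 1/4 = 466.25
χ² = Σ (O − E)² / E
  hairy-stemmed: (1403 − 1398.75)² / 1398.75 = 0.0129
  smooth-stemmed: (462 − 466.25)² / 466.25 = 0.0387
χ² = 0.0129 + 0.0387 = 0.0516 ≈ 0.052

0.052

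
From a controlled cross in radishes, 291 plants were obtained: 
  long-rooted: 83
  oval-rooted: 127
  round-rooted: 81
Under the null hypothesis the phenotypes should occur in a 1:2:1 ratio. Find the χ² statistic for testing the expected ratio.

4.732

Expected counts for N = 291 under a 1:2:1 ratio (total parts = 4):
  long-rooted: 291 × 1/4 = 72.75
  oval-rooted: 291 × 2/4 = 145.5
  round-rooted: 291 × 1/4 = 72.75
χ² = Σ (O − E)² / E
  long-rooted: (83 − 72.75)² / 72.75 = 1.4442
  oval-rooted: (127 − 145.5)² / 145.5 = 2.3522
  round-rooted: (81 − 72.75)² / 72.75 = 0.9356
χ² = 1.4442 + 2.3522 + 0.9356 = 4.732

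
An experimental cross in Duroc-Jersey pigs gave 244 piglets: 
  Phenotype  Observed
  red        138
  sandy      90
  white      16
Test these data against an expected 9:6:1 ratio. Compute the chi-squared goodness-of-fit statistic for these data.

0.066

Total ratio parts = 16. Expected numbers out of 244:
  red: 244 × 9/16 = 137.25
  sandy: 244 × 6/16 = 91.5
  white: 244 × 1/16 = 15.25
χ² = Σ (O − E)² / E
  red: (138 − 137.25)² / 137.25 = 0.0041
  sandy: (90 − 91.5)² / 91.5 = 0.0246
  white: (16 − 15.25)² / 15.25 = 0.0369
χ² = 0.0041 + 0.0246 + 0.0369 = 0.0656 ≈ 0.066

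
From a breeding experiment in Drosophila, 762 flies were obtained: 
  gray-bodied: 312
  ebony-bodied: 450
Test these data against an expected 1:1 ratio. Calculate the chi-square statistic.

24.992

The 1:1 ratio has 2 parts, so with N = 762 the expected counts are:
  gray-bodied: 762 × 1/2 = 381
  ebony-bodied: 762 × 1/2 = 381
χ² = Σ (O − E)² / E
  gray-bodied: (312 − 381)² / 381 = 12.4961
  ebony-bodied: (450 − 381)² / 381 = 12.4961
χ² = 12.4961 + 12.4961 = 24.9922 ≈ 24.992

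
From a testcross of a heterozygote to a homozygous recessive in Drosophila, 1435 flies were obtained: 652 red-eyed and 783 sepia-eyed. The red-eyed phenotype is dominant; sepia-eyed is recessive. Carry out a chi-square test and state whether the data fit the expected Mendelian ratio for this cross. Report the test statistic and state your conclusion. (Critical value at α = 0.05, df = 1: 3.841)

A testcross of a heterozygote (Aa × aa) gives a 1:1 phenotypic ratio.
Under the 1:1 hypothesis (Σ ratio = 2, N = 1435):
  red-eyed: 1435 × 1/2 = 717.5
  sepia-eyed: 1435 × 1/2 = 717.5
χ² = Σ (O − E)² / E
  red-eyed: (652 − 717.5)² / 717.5 = 5.9794
  sepia-eyed: (783 − 717.5)² / 717.5 = 5.9794
χ² = 5.9794 + 5.9794 = 11.9588 ≈ 11.959
Degrees of freedom = 2 − 1 = 1; critical value at α = 0.05 is 3.841.
Since 11.959 > 3.841, we reject the null hypothesis — the data do not fit the 1:1 ratio.

11.959; not consistent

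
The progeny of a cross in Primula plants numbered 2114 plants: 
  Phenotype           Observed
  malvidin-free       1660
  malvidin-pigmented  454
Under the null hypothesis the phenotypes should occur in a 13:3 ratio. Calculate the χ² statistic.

10.311

Expected counts for N = 2114 under a 13:3 ratio (total parts = 16):
  malvidin-free: 2114 × 13/16 = 1717.625
  malvidin-pigmented: 2114 × 3/16 = 396.375
χ² = Σ (O − E)² / E
  malvidin-free: (1660 − 1717.625)² / 1717.625 = 1.9333
  malvidin-pigmented: (454 − 396.375)² / 396.375 = 8.3775
χ² = 1.9333 + 8.3775 = 10.3108 ≈ 10.311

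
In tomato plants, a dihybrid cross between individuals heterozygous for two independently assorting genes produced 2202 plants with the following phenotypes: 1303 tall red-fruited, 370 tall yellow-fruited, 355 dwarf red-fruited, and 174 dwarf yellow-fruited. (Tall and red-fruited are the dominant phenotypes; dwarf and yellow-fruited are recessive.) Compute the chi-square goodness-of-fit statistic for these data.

25.525

A dihybrid F₂ with independent assortment and complete dominance at both loci gives a 9:3:3:1 phenotypic ratio.
Under the 9:3:3:1 hypothesis (Σ ratio = 16, N = 2202):
  tall red-fruited: 2202 × 9/16 = 1238.625
  tall yellow-fruited: 2202 × 3/16 = 412.875
  dwarf red-fruited: 2202 × 3/16 = 412.875
  dwarf yellow-fruited: 2202 × 1/16 = 137.625
χ² = Σ (O − E)² / E
  tall red-fruited: (1303 − 1238.625)² / 1238.625 = 3.3458
  tall yellow-fruited: (370 − 412.875)² / 412.875 = 4.4524
  dwarf red-fruited: (355 − 412.875)² / 412.875 = 8.1127
  dwarf yellow-fruited: (174 − 137.625)² / 137.625 = 9.6141
χ² = 3.3458 + 4.4524 + 8.1127 + 9.6141 = 25.525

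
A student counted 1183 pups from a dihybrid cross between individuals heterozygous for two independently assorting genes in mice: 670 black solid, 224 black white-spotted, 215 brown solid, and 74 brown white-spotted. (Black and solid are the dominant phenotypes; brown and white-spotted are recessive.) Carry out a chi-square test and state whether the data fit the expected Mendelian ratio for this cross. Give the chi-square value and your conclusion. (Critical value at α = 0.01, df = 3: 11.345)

A dihybrid F₂ with independent assortment and complete dominance at both loci gives a 9:3:3:1 phenotypic ratio.
Total ratio parts = 16. Expected numbers out of 1183:
  black solid: 1183 × 9/16 = 665.4375
  black white-spotted: 1183 × 3/16 = 221.8125
  brown solid: 1183 × 3/16 = 221.8125
  brown white-spotted: 1183 × 1/16 = 73.9375
χ² = Σ (O − E)² / E
  black solid: (670 − 665.4375)² / 665.4375 = 0.0313
  black white-spotted: (224 − 221.8125)² / 221.8125 = 0.0216
  brown solid: (215 − 221.8125)² / 221.8125 = 0.2092
  brown white-spotted: (74 − 73.9375)² / 73.9375 = 0.0001
χ² = 0.0313 + 0.0216 + 0.2092 + 0.0001 = 0.2622 ≈ 0.262
Degrees of freedom = 4 − 1 = 3; critical value at α = 0.01 is 11.345.
Since 0.262 < 11.345, we fail to reject the null hypothesis — the data are consistent with the 9:3:3:1 ratio.

0.262; consistent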